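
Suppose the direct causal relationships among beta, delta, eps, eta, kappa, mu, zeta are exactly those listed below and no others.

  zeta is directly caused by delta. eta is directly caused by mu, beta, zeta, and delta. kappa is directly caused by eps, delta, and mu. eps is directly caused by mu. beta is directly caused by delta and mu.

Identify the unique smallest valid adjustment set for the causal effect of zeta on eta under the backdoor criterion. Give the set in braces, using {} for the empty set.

{delta}

Variables eligible for adjustment (non-descendants of zeta, excluding zeta and eta): {beta, delta, eps, kappa, mu}.
Backdoor paths from zeta to eta:
  P1: zeta <- delta -> beta <- mu -> eta
  P2: zeta <- delta -> beta -> eta
  P3: zeta <- delta -> kappa <- mu -> beta -> eta
  P4: zeta <- delta -> kappa <- mu -> eta
  P5: zeta <- delta -> kappa <- eps <- mu -> beta -> eta
  P6: zeta <- delta -> kappa <- eps <- mu -> eta
  P7: zeta <- delta -> eta
The empty set is not sufficient: P2 (zeta <- delta -> beta -> eta) has no collider blocking it and no conditioned non-collider, so it is open.
Try {delta}:
  P1: blocked at fork node delta ∈ conditioning set.
  P2: blocked at fork node delta ∈ conditioning set.
  P3: blocked at fork node delta ∈ conditioning set.
  P4: blocked at fork node delta ∈ conditioning set.
  P5: blocked at fork node delta ∈ conditioning set.
  P6: blocked at fork node delta ∈ conditioning set.
  P7: blocked at fork node delta ∈ conditioning set.
{delta} contains no descendant of zeta and blocks every backdoor path.
No other singleton works — e.g. {mu} leaves P2 open — so {delta} is the unique smallest valid adjustment set.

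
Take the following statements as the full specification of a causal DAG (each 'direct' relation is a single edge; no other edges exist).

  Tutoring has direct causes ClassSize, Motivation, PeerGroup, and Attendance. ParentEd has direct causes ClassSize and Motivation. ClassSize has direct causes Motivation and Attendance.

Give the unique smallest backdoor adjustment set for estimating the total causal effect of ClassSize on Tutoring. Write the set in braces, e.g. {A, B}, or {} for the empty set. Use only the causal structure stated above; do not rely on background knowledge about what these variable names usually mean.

Variables eligible for adjustment (non-descendants of ClassSize, excluding ClassSize and Tutoring): {Attendance, Motivation, PeerGroup}.
Backdoor paths from ClassSize to Tutoring:
  P1: ClassSize <- Attendance -> Tutoring
  P2: ClassSize <- Motivation -> Tutoring
The empty set is not sufficient: P1 (ClassSize <- Attendance -> Tutoring) has no collider blocking it and no conditioned non-collider, so it is open.
Try {Attendance, Motivation}:
  P1: blocked at fork node Attendance ∈ conditioning set.
  P2: blocked at fork node Motivation ∈ conditioning set.
{Attendance, Motivation} contains no descendant of ClassSize and blocks every backdoor path.
Every element of {Attendance, Motivation} is needed (dropping Attendance leaves P1 open; dropping Motivation leaves P2 open), so no proper subset is valid.
Among all size-2 subsets of the eligible variables, only {Attendance, Motivation} blocks every backdoor path, so it is the unique smallest valid adjustment set.

{Attendance, Motivation}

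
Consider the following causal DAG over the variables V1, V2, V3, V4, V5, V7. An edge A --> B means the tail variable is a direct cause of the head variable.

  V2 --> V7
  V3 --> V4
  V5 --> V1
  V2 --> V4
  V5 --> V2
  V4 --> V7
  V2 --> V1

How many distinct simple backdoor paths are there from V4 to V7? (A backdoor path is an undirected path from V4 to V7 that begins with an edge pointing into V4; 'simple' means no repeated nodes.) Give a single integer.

1

A backdoor path from V4 to V7 is any simple undirected path whose first edge points into V4 (i.e. leaves V4 via a parent).
Parents of V4: {V2, V3}.
Enumerating:
  P1: V4 <- V2 -> V7
That exhausts the simple backdoor paths. Count: 1.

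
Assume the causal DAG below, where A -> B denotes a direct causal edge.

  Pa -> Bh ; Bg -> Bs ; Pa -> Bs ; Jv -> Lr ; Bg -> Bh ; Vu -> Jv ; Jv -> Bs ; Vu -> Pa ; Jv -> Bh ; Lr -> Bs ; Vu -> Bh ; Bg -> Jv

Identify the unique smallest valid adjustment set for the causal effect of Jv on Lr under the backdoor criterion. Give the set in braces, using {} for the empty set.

{}

Variables eligible for adjustment (non-descendants of Jv, excluding Jv and Lr): {Bg, Pa, Vu}.
Backdoor paths from Jv to Lr:
  P1: Jv <- Vu -> Pa -> Bs <- Lr
  P2: Jv <- Vu -> Pa -> Bh <- Bg -> Bs <- Lr
  P3: Jv <- Vu -> Bh <- Bg -> Bs <- Lr
  P4: Jv <- Vu -> Bh <- Pa -> Bs <- Lr
  P5: Jv <- Bg -> Bs <- Lr
  P6: Jv <- Bg -> Bh <- Vu -> Pa -> Bs <- Lr
  P7: Jv <- Bg -> Bh <- Pa -> Bs <- Lr
Each backdoor path contains an unconditioned collider, so every path is already blocked with the empty conditioning set:
  P1: blocked at collider Bs (neither it nor any descendant is in the conditioning set).
  P2: blocked at collider Bh (neither it nor any descendant is in the conditioning set).
  P3: blocked at collider Bh (neither it nor any descendant is in the conditioning set).
  P4: blocked at collider Bh (neither it nor any descendant is in the conditioning set).
  P5: blocked at collider Bs (neither it nor any descendant is in the conditioning set).
  P6: blocked at collider Bh (neither it nor any descendant is in the conditioning set).
  P7: blocked at collider Bh (neither it nor any descendant is in the conditioning set).
The empty set is therefore the unique smallest valid set.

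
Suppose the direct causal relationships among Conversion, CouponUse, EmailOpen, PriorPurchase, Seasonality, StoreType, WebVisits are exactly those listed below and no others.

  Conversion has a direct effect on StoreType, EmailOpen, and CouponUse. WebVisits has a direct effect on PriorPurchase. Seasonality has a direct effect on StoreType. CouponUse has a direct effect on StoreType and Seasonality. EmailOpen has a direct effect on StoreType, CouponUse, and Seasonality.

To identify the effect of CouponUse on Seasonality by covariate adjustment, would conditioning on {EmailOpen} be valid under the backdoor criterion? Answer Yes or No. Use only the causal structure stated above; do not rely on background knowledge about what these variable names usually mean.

Yes

Backdoor paths from CouponUse to Seasonality (paths whose first edge points into CouponUse):
  P1: CouponUse <- Conversion -> EmailOpen -> Seasonality
  P2: CouponUse <- Conversion -> EmailOpen -> StoreType <- Seasonality
  P3: CouponUse <- Conversion -> StoreType <- EmailOpen -> Seasonality
  P4: CouponUse <- Conversion -> StoreType <- Seasonality
  P5: CouponUse <- EmailOpen <- Conversion -> StoreType <- Seasonality
  P6: CouponUse <- EmailOpen -> Seasonality
  P7: CouponUse <- EmailOpen -> StoreType <- Seasonality
Condition 1 (no descendant of CouponUse in the set): holds — descendants of CouponUse are {Seasonality, StoreType}; none are in {EmailOpen}.
Condition 2 (every backdoor path blocked by {EmailOpen}):
  P1: blocked at chain node EmailOpen ∈ conditioning set.
  P2: blocked at chain node EmailOpen ∈ conditioning set.
  P3: blocked at collider StoreType (neither it nor any descendant is in the conditioning set).
  P4: blocked at collider StoreType (neither it nor any descendant is in the conditioning set).
  P5: blocked at chain node EmailOpen ∈ conditioning set.
  P6: blocked at fork node EmailOpen ∈ conditioning set.
  P7: blocked at fork node EmailOpen ∈ conditioning set.
{EmailOpen} satisfies the backdoor criterion.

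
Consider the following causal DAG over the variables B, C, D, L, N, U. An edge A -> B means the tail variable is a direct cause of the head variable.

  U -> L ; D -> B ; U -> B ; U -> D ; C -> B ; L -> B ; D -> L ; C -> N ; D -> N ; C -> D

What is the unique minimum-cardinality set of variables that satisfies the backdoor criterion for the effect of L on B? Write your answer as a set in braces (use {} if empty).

{D, U}

Variables eligible for adjustment (non-descendants of L, excluding L and B): {C, D, N, U}.
Backdoor paths from L to B:
  P1: L <- U -> D <- C -> B
  P2: L <- U -> D -> N <- C -> B
  P3: L <- U -> D -> B
  P4: L <- U -> B
  P5: L <- D <- C -> B
  P6: L <- D <- U -> B
  P7: L <- D -> N <- C -> B
  P8: L <- D -> B
The empty set is not sufficient: P3 (L <- U -> D -> B) has no collider blocking it and no conditioned non-collider, so it is open.
Try {D, U}:
  P1: blocked at fork node U ∈ conditioning set.
  P2: blocked at fork node U ∈ conditioning set.
  P3: blocked at fork node U ∈ conditioning set.
  P4: blocked at fork node U ∈ conditioning set.
  P5: blocked at chain node D ∈ conditioning set.
  P6: blocked at chain node D ∈ conditioning set.
  P7: blocked at fork node D ∈ conditioning set.
  P8: blocked at fork node D ∈ conditioning set.
{D, U} contains no descendant of L and blocks every backdoor path.
Every element of {D, U} is needed (dropping D leaves P5 open; dropping U leaves P1 open), so no proper subset is valid.
Among all size-2 subsets of the eligible variables, only {D, U} blocks every backdoor path, so it is the unique smallest valid adjustment set.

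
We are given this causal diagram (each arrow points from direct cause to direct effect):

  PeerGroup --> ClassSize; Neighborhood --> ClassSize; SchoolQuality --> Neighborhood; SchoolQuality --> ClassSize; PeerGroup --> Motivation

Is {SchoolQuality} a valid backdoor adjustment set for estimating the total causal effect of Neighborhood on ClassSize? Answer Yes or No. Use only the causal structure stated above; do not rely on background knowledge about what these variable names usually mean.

Backdoor paths from Neighborhood to ClassSize (paths whose first edge points into Neighborhood):
  P1: Neighborhood <- SchoolQuality -> ClassSize
Condition 1 (no descendant of Neighborhood in the set): holds — descendants of Neighborhood are {ClassSize}; none are in {SchoolQuality}.
Condition 2 (every backdoor path blocked by {SchoolQuality}):
  P1: blocked at fork node SchoolQuality ∈ conditioning set.
{SchoolQuality} satisfies the backdoor criterion.

Yes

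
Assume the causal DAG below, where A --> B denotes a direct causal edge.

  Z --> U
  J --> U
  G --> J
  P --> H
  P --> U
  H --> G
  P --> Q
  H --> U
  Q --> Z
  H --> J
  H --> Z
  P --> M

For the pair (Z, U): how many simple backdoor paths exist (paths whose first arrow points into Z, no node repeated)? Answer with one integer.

8

A backdoor path from Z to U is any simple undirected path whose first edge points into Z (i.e. leaves Z via a parent).
Parents of Z: {H, Q}.
Enumerating:
  P1: Z <- H <- P -> U
  P2: Z <- H -> G -> J -> U
  P3: Z <- H -> J -> U
  P4: Z <- H -> U
  P5: Z <- Q <- P -> H -> G -> J -> U
  P6: Z <- Q <- P -> H -> J -> U
  P7: Z <- Q <- P -> H -> U
  P8: Z <- Q <- P -> U
That exhausts the simple backdoor paths. Count: 8.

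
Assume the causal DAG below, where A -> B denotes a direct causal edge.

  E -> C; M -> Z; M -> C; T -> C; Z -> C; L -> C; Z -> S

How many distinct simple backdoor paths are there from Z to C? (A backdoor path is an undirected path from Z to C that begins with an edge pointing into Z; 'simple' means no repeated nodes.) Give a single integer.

A backdoor path from Z to C is any simple undirected path whose first edge points into Z (i.e. leaves Z via a parent).
Parents of Z: {M}.
Enumerating:
  P1: Z <- M -> C
That exhausts the simple backdoor paths. Count: 1.

1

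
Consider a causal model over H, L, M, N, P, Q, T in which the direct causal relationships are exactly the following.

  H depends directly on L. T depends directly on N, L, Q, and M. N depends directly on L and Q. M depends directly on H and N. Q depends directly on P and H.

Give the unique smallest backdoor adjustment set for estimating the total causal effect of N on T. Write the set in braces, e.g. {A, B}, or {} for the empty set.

{L, Q}

Variables eligible for adjustment (non-descendants of N, excluding N and T): {H, L, P, Q}.
Backdoor paths from N to T:
  P1: N <- L -> H -> Q -> T
  P2: N <- L -> H -> M -> T
  P3: N <- L -> T
  P4: N <- Q <- H <- L -> T
  P5: N <- Q <- H -> M -> T
  P6: N <- Q -> T
The empty set is not sufficient: P1 (N <- L -> H -> Q -> T) has no collider blocking it and no conditioned non-collider, so it is open.
Try {L, Q}:
  P1: blocked at fork node L ∈ conditioning set.
  P2: blocked at fork node L ∈ conditioning set.
  P3: blocked at fork node L ∈ conditioning set.
  P4: blocked at chain node Q ∈ conditioning set.
  P5: blocked at chain node Q ∈ conditioning set.
  P6: blocked at fork node Q ∈ conditioning set.
{L, Q} contains no descendant of N and blocks every backdoor path.
Every element of {L, Q} is needed (dropping L leaves P2 open; dropping Q leaves P5 open), so no proper subset is valid.
Among all size-2 subsets of the eligible variables, only {L, Q} blocks every backdoor path, so it is the unique smallest valid adjustment set.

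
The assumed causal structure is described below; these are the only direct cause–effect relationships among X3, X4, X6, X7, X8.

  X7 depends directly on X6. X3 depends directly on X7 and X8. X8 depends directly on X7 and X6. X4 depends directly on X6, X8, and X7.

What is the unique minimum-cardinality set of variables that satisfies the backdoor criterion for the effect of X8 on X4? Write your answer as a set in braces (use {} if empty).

Variables eligible for adjustment (non-descendants of X8, excluding X8 and X4): {X6, X7}.
Backdoor paths from X8 to X4:
  P1: X8 <- X6 -> X7 -> X4
  P2: X8 <- X6 -> X4
  P3: X8 <- X7 <- X6 -> X4
  P4: X8 <- X7 -> X4
The empty set is not sufficient: P1 (X8 <- X6 -> X7 -> X4) has no collider blocking it and no conditioned non-collider, so it is open.
Try {X6, X7}:
  P1: blocked at fork node X6 ∈ conditioning set.
  P2: blocked at fork node X6 ∈ conditioning set.
  P3: blocked at chain node X7 ∈ conditioning set.
  P4: blocked at fork node X7 ∈ conditioning set.
{X6, X7} contains no descendant of X8 and blocks every backdoor path.
Every element of {X6, X7} is needed (dropping X6 leaves P2 open; dropping X7 leaves P4 open), so no proper subset is valid.
Among all size-2 subsets of the eligible variables, only {X6, X7} blocks every backdoor path, so it is the unique smallest valid adjustment set.

{X6, X7}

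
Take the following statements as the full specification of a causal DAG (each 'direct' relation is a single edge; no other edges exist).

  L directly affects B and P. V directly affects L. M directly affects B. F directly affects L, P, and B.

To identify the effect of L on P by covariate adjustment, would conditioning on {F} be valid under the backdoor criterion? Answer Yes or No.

Backdoor paths from L to P (paths whose first edge points into L):
  P1: L <- F -> P
Condition 1 (no descendant of L in the set): holds — descendants of L are {B, P}; none are in {F}.
Condition 2 (every backdoor path blocked by {F}):
  P1: blocked at fork node F ∈ conditioning set.
{F} satisfies the backdoor criterion.

Yes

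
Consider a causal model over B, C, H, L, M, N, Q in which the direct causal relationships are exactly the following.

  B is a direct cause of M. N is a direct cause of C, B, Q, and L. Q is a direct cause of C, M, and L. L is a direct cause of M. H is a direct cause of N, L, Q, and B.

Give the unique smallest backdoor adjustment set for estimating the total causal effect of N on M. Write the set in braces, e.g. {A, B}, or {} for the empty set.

Variables eligible for adjustment (non-descendants of N, excluding N and M): {H}.
Backdoor paths from N to M:
  P1: N <- H -> Q -> L -> M
  P2: N <- H -> Q -> M
  P3: N <- H -> L <- Q -> M
  P4: N <- H -> L -> M
  P5: N <- H -> B -> M
The empty set is not sufficient: P1 (N <- H -> Q -> L -> M) has no collider blocking it and no conditioned non-collider, so it is open.
Try {H}:
  P1: blocked at fork node H ∈ conditioning set.
  P2: blocked at fork node H ∈ conditioning set.
  P3: blocked at fork node H ∈ conditioning set.
  P4: blocked at fork node H ∈ conditioning set.
  P5: blocked at fork node H ∈ conditioning set.
{H} contains no descendant of N and blocks every backdoor path.
{H} is the unique smallest valid adjustment set.

{H}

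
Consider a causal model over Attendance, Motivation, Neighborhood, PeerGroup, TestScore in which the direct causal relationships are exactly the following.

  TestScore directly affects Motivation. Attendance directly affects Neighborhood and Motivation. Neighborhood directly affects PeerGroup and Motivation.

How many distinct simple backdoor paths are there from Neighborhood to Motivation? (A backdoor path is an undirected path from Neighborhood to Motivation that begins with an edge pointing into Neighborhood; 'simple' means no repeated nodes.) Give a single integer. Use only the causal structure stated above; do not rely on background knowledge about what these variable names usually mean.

A backdoor path from Neighborhood to Motivation is any simple undirected path whose first edge points into Neighborhood (i.e. leaves Neighborhood via a parent).
Parents of Neighborhood: {Attendance}.
Enumerating:
  P1: Neighborhood <- Attendance -> Motivation
That exhausts the simple backdoor paths. Count: 1.

1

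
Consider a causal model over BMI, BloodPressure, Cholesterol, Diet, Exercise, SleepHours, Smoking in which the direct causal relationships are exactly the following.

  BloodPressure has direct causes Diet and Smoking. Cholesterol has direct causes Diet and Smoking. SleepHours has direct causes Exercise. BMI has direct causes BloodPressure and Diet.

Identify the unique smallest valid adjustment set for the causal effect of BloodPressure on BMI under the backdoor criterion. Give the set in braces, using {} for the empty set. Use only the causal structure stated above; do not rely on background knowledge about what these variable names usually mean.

{Diet}

Variables eligible for adjustment (non-descendants of BloodPressure, excluding BloodPressure and BMI): {Cholesterol, Diet, Exercise, SleepHours, Smoking}.
Backdoor paths from BloodPressure to BMI:
  P1: BloodPressure <- Smoking -> Cholesterol <- Diet -> BMI
  P2: BloodPressure <- Diet -> BMI
The empty set is not sufficient: P2 (BloodPressure <- Diet -> BMI) has no collider blocking it and no conditioned non-collider, so it is open.
Try {Diet}:
  P1: blocked at collider Cholesterol (neither it nor any descendant is in the conditioning set).
  P2: blocked at fork node Diet ∈ conditioning set.
{Diet} contains no descendant of BloodPressure and blocks every backdoor path.
No other singleton works — e.g. {Smoking} leaves P2 open — so {Diet} is the unique smallest valid adjustment set.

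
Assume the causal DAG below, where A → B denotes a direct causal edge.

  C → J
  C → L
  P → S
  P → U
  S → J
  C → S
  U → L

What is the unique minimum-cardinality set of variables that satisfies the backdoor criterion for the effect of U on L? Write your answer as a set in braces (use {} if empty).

Variables eligible for adjustment (non-descendants of U, excluding U and L): {C, J, P, S}.
Backdoor paths from U to L:
  P1: U <- P -> S <- C -> L
  P2: U <- P -> S -> J <- C -> L
Each backdoor path contains an unconditioned collider, so every path is already blocked with the empty conditioning set:
  P1: blocked at collider S (neither it nor any descendant is in the conditioning set).
  P2: blocked at collider J (neither it nor any descendant is in the conditioning set).
The empty set is therefore the unique smallest valid set.

{}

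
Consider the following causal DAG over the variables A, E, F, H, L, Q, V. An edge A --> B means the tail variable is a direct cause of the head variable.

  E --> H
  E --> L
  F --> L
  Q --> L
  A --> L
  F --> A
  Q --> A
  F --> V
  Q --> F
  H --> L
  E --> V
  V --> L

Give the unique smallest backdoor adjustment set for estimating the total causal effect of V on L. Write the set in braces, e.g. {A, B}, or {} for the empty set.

Variables eligible for adjustment (non-descendants of V, excluding V and L): {A, E, F, H, Q}.
Backdoor paths from V to L:
  P1: V <- E -> H -> L
  P2: V <- E -> L
  P3: V <- F <- Q -> A -> L
  P4: V <- F <- Q -> L
  P5: V <- F -> A <- Q -> L
  P6: V <- F -> A -> L
  P7: V <- F -> L
The empty set is not sufficient: P1 (V <- E -> H -> L) has no collider blocking it and no conditioned non-collider, so it is open.
Try {E, F}:
  P1: blocked at fork node E ∈ conditioning set.
  P2: blocked at fork node E ∈ conditioning set.
  P3: blocked at chain node F ∈ conditioning set.
  P4: blocked at chain node F ∈ conditioning set.
  P5: blocked at fork node F ∈ conditioning set.
  P6: blocked at fork node F ∈ conditioning set.
  P7: blocked at fork node F ∈ conditioning set.
{E, F} contains no descendant of V and blocks every backdoor path.
Every element of {E, F} is needed (dropping E leaves P1 open; dropping F leaves P3 open), so no proper subset is valid.
Among all size-2 subsets of the eligible variables, only {E, F} blocks every backdoor path, so it is the unique smallest valid adjustment set.

{E, F}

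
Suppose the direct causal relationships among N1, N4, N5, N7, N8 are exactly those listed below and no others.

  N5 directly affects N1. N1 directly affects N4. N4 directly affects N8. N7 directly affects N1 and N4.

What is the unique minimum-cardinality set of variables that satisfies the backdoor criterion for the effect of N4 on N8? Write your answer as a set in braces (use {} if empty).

{}

Variables eligible for adjustment (non-descendants of N4, excluding N4 and N8): {N1, N5, N7}.
Backdoor paths from N4 to N8:
  (none)
With no backdoor paths the empty set already satisfies the criterion, and it is trivially minimal.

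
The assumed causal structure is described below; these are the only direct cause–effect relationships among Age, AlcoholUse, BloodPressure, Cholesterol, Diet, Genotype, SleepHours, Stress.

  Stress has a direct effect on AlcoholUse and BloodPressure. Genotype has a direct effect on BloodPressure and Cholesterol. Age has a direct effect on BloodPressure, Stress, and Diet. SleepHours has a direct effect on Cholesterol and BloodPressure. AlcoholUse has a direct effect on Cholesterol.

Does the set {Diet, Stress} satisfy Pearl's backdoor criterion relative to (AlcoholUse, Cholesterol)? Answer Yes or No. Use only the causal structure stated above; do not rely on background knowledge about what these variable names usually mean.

Yes

Backdoor paths from AlcoholUse to Cholesterol (paths whose first edge points into AlcoholUse):
  P1: AlcoholUse <- Stress <- Age -> BloodPressure <- SleepHours -> Cholesterol
  P2: AlcoholUse <- Stress <- Age -> BloodPressure <- Genotype -> Cholesterol
  P3: AlcoholUse <- Stress -> BloodPressure <- SleepHours -> Cholesterol
  P4: AlcoholUse <- Stress -> BloodPressure <- Genotype -> Cholesterol
Condition 1 (no descendant of AlcoholUse in the set): holds — descendants of AlcoholUse are {Cholesterol}; none are in {Diet, Stress}.
Condition 2 (every backdoor path blocked by {Diet, Stress}):
  P1: blocked at chain node Stress ∈ conditioning set.
  P2: blocked at chain node Stress ∈ conditioning set.
  P3: blocked at fork node Stress ∈ conditioning set.
  P4: blocked at fork node Stress ∈ conditioning set.
{Diet, Stress} satisfies the backdoor criterion.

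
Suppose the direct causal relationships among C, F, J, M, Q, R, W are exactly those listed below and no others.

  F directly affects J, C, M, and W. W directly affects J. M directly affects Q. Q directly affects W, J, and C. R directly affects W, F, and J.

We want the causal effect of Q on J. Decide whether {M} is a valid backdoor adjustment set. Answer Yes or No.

Yes

Backdoor paths from Q to J (paths whose first edge points into Q):
  P1: Q <- M <- F <- R -> W -> J
  P2: Q <- M <- F <- R -> J
  P3: Q <- M <- F -> W <- R -> J
  P4: Q <- M <- F -> W -> J
  P5: Q <- M <- F -> J
Condition 1 (no descendant of Q in the set): holds — descendants of Q are {C, J, W}; none are in {M}.
Condition 2 (every backdoor path blocked by {M}):
  P1: blocked at chain node M ∈ conditioning set.
  P2: blocked at chain node M ∈ conditioning set.
  P3: blocked at chain node M ∈ conditioning set.
  P4: blocked at chain node M ∈ conditioning set.
  P5: blocked at chain node M ∈ conditioning set.
{M} satisfies the backdoor criterion.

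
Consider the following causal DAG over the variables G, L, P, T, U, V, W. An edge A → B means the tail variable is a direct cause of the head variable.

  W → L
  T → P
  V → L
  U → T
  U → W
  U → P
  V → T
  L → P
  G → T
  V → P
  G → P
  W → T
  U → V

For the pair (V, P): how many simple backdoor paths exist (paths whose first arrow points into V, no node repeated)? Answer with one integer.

7

A backdoor path from V to P is any simple undirected path whose first edge points into V (i.e. leaves V via a parent).
Parents of V: {U}.
Enumerating:
  P1: V <- U -> W -> T <- G -> P
  P2: V <- U -> W -> T -> P
  P3: V <- U -> W -> L -> P
  P4: V <- U -> T <- W -> L -> P
  P5: V <- U -> T <- G -> P
  P6: V <- U -> T -> P
  P7: V <- U -> P
That exhausts the simple backdoor paths. Count: 7.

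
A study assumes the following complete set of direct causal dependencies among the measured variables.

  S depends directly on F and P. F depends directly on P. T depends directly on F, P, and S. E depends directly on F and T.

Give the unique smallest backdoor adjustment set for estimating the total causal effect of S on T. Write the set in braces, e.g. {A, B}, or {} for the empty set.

Variables eligible for adjustment (non-descendants of S, excluding S and T): {F, P}.
Backdoor paths from S to T:
  P1: S <- P -> F -> T
  P2: S <- P -> F -> E <- T
  P3: S <- P -> T
  P4: S <- F <- P -> T
  P5: S <- F -> T
  P6: S <- F -> E <- T
The empty set is not sufficient: P1 (S <- P -> F -> T) has no collider blocking it and no conditioned non-collider, so it is open.
Try {F, P}:
  P1: blocked at fork node P ∈ conditioning set.
  P2: blocked at fork node P ∈ conditioning set.
  P3: blocked at fork node P ∈ conditioning set.
  P4: blocked at chain node F ∈ conditioning set.
  P5: blocked at fork node F ∈ conditioning set.
  P6: blocked at fork node F ∈ conditioning set.
{F, P} contains no descendant of S and blocks every backdoor path.
Every element of {F, P} is needed (dropping F leaves P5 open; dropping P leaves P3 open), so no proper subset is valid.
Among all size-2 subsets of the eligible variables, only {F, P} blocks every backdoor path, so it is the unique smallest valid adjustment set.

{F, P}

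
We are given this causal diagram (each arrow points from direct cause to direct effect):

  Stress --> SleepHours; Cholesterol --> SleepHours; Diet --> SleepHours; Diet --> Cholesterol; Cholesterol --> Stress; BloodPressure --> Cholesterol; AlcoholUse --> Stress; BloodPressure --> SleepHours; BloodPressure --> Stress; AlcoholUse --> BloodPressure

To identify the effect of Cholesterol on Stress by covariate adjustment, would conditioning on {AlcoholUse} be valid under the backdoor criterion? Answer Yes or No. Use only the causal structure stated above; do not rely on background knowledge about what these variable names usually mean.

Backdoor paths from Cholesterol to Stress (paths whose first edge points into Cholesterol):
  P1: Cholesterol <- Diet -> SleepHours <- BloodPressure <- AlcoholUse -> Stress
  P2: Cholesterol <- Diet -> SleepHours <- BloodPressure -> Stress
  P3: Cholesterol <- Diet -> SleepHours <- Stress
  P4: Cholesterol <- BloodPressure <- AlcoholUse -> Stress
  P5: Cholesterol <- BloodPressure -> Stress
  P6: Cholesterol <- BloodPressure -> SleepHours <- Stress
Condition 1 (no descendant of Cholesterol in the set): holds — descendants of Cholesterol are {SleepHours, Stress}; none are in {AlcoholUse}.
Condition 2 (every backdoor path blocked by {AlcoholUse}):
  P1: blocked at collider SleepHours (neither it nor any descendant is in the conditioning set).
  P2: blocked at collider SleepHours (neither it nor any descendant is in the conditioning set).
  P3: blocked at collider SleepHours (neither it nor any descendant is in the conditioning set).
  P4: blocked at fork node AlcoholUse ∈ conditioning set.
  P5: open — no interior node is in the conditioning set.
  P6: blocked at collider SleepHours (neither it nor any descendant is in the conditioning set).
{AlcoholUse} does not satisfy the backdoor criterion.

No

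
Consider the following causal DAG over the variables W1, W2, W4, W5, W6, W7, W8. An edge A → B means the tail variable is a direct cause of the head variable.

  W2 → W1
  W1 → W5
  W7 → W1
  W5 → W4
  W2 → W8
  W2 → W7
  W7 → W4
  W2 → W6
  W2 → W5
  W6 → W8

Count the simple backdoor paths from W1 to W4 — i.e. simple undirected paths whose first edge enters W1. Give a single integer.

4

A backdoor path from W1 to W4 is any simple undirected path whose first edge points into W1 (i.e. leaves W1 via a parent).
Parents of W1: {W2, W7}.
Enumerating:
  P1: W1 <- W2 -> W7 -> W4
  P2: W1 <- W2 -> W5 -> W4
  P3: W1 <- W7 <- W2 -> W5 -> W4
  P4: W1 <- W7 -> W4
That exhausts the simple backdoor paths. Count: 4.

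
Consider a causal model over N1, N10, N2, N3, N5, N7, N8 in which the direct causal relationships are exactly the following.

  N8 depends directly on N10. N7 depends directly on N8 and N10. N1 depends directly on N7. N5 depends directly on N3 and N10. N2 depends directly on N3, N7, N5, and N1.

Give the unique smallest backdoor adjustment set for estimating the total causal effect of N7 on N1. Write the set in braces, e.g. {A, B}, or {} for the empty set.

{}

Variables eligible for adjustment (non-descendants of N7, excluding N7 and N1): {N10, N3, N5, N8}.
Backdoor paths from N7 to N1:
  P1: N7 <- N10 -> N5 <- N3 -> N2 <- N1
  P2: N7 <- N10 -> N5 -> N2 <- N1
  P3: N7 <- N8 <- N10 -> N5 <- N3 -> N2 <- N1
  P4: N7 <- N8 <- N10 -> N5 -> N2 <- N1
Each backdoor path contains an unconditioned collider, so every path is already blocked with the empty conditioning set:
  P1: blocked at collider N5 (neither it nor any descendant is in the conditioning set).
  P2: blocked at collider N2 (neither it nor any descendant is in the conditioning set).
  P3: blocked at collider N5 (neither it nor any descendant is in the conditioning set).
  P4: blocked at collider N2 (neither it nor any descendant is in the conditioning set).
The empty set is therefore the unique smallest valid set.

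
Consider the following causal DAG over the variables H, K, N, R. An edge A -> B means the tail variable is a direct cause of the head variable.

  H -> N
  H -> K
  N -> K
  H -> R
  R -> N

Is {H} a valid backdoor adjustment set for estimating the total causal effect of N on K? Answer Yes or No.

Yes

Backdoor paths from N to K (paths whose first edge points into N):
  P1: N <- H -> K
  P2: N <- R <- H -> K
Condition 1 (no descendant of N in the set): holds — descendants of N are {K}; none are in {H}.
Condition 2 (every backdoor path blocked by {H}):
  P1: blocked at fork node H ∈ conditioning set.
  P2: blocked at fork node H ∈ conditioning set.
{H} satisfies the backdoor criterion.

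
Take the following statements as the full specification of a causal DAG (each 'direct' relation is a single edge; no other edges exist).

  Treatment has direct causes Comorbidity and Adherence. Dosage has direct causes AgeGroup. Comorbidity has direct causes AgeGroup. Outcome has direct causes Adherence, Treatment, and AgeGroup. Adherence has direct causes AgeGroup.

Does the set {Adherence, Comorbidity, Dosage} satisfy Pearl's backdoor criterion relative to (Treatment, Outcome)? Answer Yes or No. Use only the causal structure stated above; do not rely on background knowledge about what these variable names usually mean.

Yes

Backdoor paths from Treatment to Outcome (paths whose first edge points into Treatment):
  P1: Treatment <- Comorbidity <- AgeGroup -> Adherence -> Outcome
  P2: Treatment <- Comorbidity <- AgeGroup -> Outcome
  P3: Treatment <- Adherence <- AgeGroup -> Outcome
  P4: Treatment <- Adherence -> Outcome
Condition 1 (no descendant of Treatment in the set): holds — descendants of Treatment are {Outcome}; none are in {Adherence, Comorbidity, Dosage}.
Condition 2 (every backdoor path blocked by {Adherence, Comorbidity, Dosage}):
  P1: blocked at chain node Comorbidity ∈ conditioning set.
  P2: blocked at chain node Comorbidity ∈ conditioning set.
  P3: blocked at chain node Adherence ∈ conditioning set.
  P4: blocked at fork node Adherence ∈ conditioning set.
{Adherence, Comorbidity, Dosage} satisfies the backdoor criterion.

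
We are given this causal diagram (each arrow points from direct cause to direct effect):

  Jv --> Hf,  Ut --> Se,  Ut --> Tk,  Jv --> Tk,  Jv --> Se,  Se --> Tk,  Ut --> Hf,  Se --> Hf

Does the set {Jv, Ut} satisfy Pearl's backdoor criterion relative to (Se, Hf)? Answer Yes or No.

Yes

Backdoor paths from Se to Hf (paths whose first edge points into Se):
  P1: Se <- Jv -> Tk <- Ut -> Hf
  P2: Se <- Jv -> Hf
  P3: Se <- Ut -> Tk <- Jv -> Hf
  P4: Se <- Ut -> Hf
Condition 1 (no descendant of Se in the set): holds — descendants of Se are {Hf, Tk}; none are in {Jv, Ut}.
Condition 2 (every backdoor path blocked by {Jv, Ut}):
  P1: blocked at fork node Jv ∈ conditioning set.
  P2: blocked at fork node Jv ∈ conditioning set.
  P3: blocked at fork node Ut ∈ conditioning set.
  P4: blocked at fork node Ut ∈ conditioning set.
{Jv, Ut} satisfies the backdoor criterion.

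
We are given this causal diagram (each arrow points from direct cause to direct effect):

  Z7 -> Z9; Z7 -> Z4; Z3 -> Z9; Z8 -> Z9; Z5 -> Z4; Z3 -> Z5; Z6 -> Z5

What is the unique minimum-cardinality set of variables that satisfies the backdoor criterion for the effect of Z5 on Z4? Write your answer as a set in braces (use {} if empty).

Variables eligible for adjustment (non-descendants of Z5, excluding Z5 and Z4): {Z3, Z6, Z7, Z8, Z9}.
Backdoor paths from Z5 to Z4:
  P1: Z5 <- Z3 -> Z9 <- Z7 -> Z4
Each backdoor path contains an unconditioned collider, so every path is already blocked with the empty conditioning set:
  P1: blocked at collider Z9 (neither it nor any descendant is in the conditioning set).
The empty set is therefore the unique smallest valid set.

{}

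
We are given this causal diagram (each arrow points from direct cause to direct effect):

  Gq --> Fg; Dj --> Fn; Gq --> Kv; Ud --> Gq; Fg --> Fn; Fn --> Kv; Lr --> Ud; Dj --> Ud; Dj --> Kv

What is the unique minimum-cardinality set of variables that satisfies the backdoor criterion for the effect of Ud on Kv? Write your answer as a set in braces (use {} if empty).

Variables eligible for adjustment (non-descendants of Ud, excluding Ud and Kv): {Dj, Lr}.
Backdoor paths from Ud to Kv:
  P1: Ud <- Dj -> Fn <- Fg <- Gq -> Kv
  P2: Ud <- Dj -> Fn -> Kv
  P3: Ud <- Dj -> Kv
The empty set is not sufficient: P2 (Ud <- Dj -> Fn -> Kv) has no collider blocking it and no conditioned non-collider, so it is open.
Try {Dj}:
  P1: blocked at fork node Dj ∈ conditioning set.
  P2: blocked at fork node Dj ∈ conditioning set.
  P3: blocked at fork node Dj ∈ conditioning set.
{Dj} contains no descendant of Ud and blocks every backdoor path.
No other singleton works — e.g. {Lr} leaves P2 open — so {Dj} is the unique smallest valid adjustment set.

{Dj}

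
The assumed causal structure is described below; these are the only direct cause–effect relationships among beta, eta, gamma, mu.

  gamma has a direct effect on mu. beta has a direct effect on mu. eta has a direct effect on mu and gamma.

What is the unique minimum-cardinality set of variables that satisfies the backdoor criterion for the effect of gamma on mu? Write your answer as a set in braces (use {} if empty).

Variables eligible for adjustment (non-descendants of gamma, excluding gamma and mu): {beta, eta}.
Backdoor paths from gamma to mu:
  P1: gamma <- eta -> mu
The empty set is not sufficient: P1 (gamma <- eta -> mu) has no collider blocking it and no conditioned non-collider, so it is open.
Try {eta}:
  P1: blocked at fork node eta ∈ conditioning set.
{eta} contains no descendant of gamma and blocks every backdoor path.
No other singleton works — e.g. {beta} leaves P1 open — so {eta} is the unique smallest valid adjustment set.

{eta}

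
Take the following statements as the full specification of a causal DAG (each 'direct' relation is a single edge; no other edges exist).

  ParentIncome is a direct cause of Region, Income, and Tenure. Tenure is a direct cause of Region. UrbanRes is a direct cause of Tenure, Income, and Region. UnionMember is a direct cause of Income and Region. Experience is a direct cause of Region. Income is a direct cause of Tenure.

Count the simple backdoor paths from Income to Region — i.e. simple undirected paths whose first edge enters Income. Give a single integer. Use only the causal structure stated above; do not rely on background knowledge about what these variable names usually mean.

7

A backdoor path from Income to Region is any simple undirected path whose first edge points into Income (i.e. leaves Income via a parent).
Parents of Income: {ParentIncome, UnionMember, UrbanRes}.
Enumerating:
  P1: Income <- UrbanRes -> Tenure <- ParentIncome -> Region
  P2: Income <- UrbanRes -> Tenure -> Region
  P3: Income <- UrbanRes -> Region
  P4: Income <- ParentIncome -> Tenure <- UrbanRes -> Region
  P5: Income <- ParentIncome -> Tenure -> Region
  P6: Income <- ParentIncome -> Region
  P7: Income <- UnionMember -> Region
That exhausts the simple backdoor paths. Count: 7.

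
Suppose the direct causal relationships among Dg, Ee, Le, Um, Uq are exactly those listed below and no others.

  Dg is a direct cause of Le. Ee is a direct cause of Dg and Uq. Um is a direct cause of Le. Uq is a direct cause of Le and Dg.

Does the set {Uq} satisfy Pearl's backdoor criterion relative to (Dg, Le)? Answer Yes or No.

Backdoor paths from Dg to Le (paths whose first edge points into Dg):
  P1: Dg <- Ee -> Uq -> Le
  P2: Dg <- Uq -> Le
Condition 1 (no descendant of Dg in the set): holds — descendants of Dg are {Le}; none are in {Uq}.
Condition 2 (every backdoor path blocked by {Uq}):
  P1: blocked at chain node Uq ∈ conditioning set.
  P2: blocked at fork node Uq ∈ conditioning set.
{Uq} satisfies the backdoor criterion.

Yes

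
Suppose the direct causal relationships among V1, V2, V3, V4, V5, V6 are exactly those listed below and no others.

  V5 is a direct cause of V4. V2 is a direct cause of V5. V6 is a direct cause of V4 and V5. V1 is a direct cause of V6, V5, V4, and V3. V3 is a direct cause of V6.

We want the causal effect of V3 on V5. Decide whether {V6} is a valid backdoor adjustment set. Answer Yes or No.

No

Backdoor paths from V3 to V5 (paths whose first edge points into V3):
  P1: V3 <- V1 -> V6 -> V5
  P2: V3 <- V1 -> V6 -> V4 <- V5
  P3: V3 <- V1 -> V5
  P4: V3 <- V1 -> V4 <- V6 -> V5
  P5: V3 <- V1 -> V4 <- V5
Condition 1 (no descendant of V3 in the set): FAILS — V6 is a descendant of V3.
Condition 2 (every backdoor path blocked by {V6}):
  P1: blocked at chain node V6 ∈ conditioning set.
  P2: blocked at chain node V6 ∈ conditioning set.
  P3: open — no interior node is in the conditioning set.
  P4: blocked at collider V4 (neither it nor any descendant is in the conditioning set).
  P5: blocked at collider V4 (neither it nor any descendant is in the conditioning set).
{V6} does not satisfy the backdoor criterion.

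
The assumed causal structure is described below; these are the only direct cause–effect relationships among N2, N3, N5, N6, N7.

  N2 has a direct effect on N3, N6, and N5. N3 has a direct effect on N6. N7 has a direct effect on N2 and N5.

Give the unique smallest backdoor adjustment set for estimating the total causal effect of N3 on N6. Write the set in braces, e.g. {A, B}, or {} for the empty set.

Variables eligible for adjustment (non-descendants of N3, excluding N3 and N6): {N2, N5, N7}.
Backdoor paths from N3 to N6:
  P1: N3 <- N2 -> N6
The empty set is not sufficient: P1 (N3 <- N2 -> N6) has no collider blocking it and no conditioned non-collider, so it is open.
Try {N2}:
  P1: blocked at fork node N2 ∈ conditioning set.
{N2} contains no descendant of N3 and blocks every backdoor path.
No other singleton works — e.g. {N7} leaves P1 open — so {N2} is the unique smallest valid adjustment set.

{N2}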